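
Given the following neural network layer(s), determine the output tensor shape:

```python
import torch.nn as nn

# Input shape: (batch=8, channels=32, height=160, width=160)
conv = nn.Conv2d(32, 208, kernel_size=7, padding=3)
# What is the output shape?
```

Input: (8, 32, 160, 160) -> Output: (8, 208, 160, 160)

Answer: (8, 208, 160, 160)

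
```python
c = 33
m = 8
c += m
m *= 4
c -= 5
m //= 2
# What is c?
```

Trace:
`c = 33` → c = 33
`m = 8` → m = 8
`c += m` → c = 41
`m *= 4` → m = 32
`c -= 5` → c = 36
`m //= 2` → m = 16
So c = 36

Answer: 36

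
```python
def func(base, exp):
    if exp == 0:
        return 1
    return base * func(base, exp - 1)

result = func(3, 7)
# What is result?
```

func(3, 7) = 3 * 3 * 3 * 3 * 3 * 3 * 3 = 2187

Answer: 2187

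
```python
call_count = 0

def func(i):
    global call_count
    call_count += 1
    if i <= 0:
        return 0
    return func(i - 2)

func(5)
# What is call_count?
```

Linear recursion stepping by 2: 4 calls from i=5 down to ≤0.

Answer: 4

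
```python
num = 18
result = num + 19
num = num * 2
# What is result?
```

Trace:
`num = 18` → num = 18
`result = num + 19` → result = 37
`num = num * 2` → num = 36
So result = 37

Answer: 37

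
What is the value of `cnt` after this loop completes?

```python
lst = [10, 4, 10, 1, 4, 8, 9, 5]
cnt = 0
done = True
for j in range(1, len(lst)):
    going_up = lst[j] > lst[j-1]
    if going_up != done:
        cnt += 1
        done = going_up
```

Count direction changes in [10, 4, 10, 1, 4, 8, 9, 5]
`cnt` takes the values: 0 → 1 → 2 → 3 → 4 → 5

Answer: 5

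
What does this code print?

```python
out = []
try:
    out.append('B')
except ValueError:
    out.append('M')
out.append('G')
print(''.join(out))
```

Execution trace: 'B' (try body, no exception) → 'G' (after the try/except). Output: BG

Answer: BG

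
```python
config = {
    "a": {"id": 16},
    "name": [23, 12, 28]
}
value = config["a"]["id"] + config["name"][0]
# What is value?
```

Trace:
`config = { ...` → config = {'a': {'id': 16}, 'name': [23, 12, 28]}
`value = config["a"]["id"] + config["name"][0]` → value = 39
So value = 39

Answer: 39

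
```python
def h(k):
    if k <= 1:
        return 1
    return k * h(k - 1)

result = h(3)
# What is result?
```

h(3) = 3 * 2 * 1 = 6

Answer: 6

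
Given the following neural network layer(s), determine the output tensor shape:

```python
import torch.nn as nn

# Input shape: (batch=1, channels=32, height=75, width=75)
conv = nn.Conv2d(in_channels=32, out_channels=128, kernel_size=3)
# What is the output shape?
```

Input: (1, 32, 75, 75) -> Output: (1, 128, 73, 73)

Answer: (1, 128, 73, 73)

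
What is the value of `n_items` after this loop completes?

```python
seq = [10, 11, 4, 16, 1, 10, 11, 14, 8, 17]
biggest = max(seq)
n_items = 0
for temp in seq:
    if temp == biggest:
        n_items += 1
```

Count of max value 17 in [10, 11, 4, 16, 1, 10, 11, 14, 8, 17]
`n_items` takes the values: 0 → 1

Answer: 1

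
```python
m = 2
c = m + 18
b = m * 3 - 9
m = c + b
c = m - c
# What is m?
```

Trace:
`m = 2` → m = 2
`c = m + 18` → c = 20
`b = m * 3 - 9` → b = -3
`m = c + b` → m = 17
`c = m - c` → c = -3
So m = 17

Answer: 17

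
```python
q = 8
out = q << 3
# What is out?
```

Trace:
`q = 8` → q = 8
`out = q << 3` → out = 64
So out = 64

Answer: 64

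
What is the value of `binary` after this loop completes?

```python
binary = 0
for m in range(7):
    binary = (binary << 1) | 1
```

Build 7 consecutive 1-bits: 0b1111111
`binary` takes the values: 0 → 1 → 3 → 7 → 15 → 31 → 63 → 127

Answer: 127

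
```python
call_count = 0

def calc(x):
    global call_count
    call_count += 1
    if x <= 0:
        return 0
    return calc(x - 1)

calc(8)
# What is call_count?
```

Linear recursion stepping by 1: 9 calls from x=8 down to ≤0.

Answer: 9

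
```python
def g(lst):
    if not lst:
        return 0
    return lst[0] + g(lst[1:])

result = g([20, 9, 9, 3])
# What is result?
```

20 + 9 + 9 + 3 + 0 = 41

Answer: 41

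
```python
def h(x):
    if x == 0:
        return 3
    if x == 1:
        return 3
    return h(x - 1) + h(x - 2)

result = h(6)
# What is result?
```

Build up from base cases: h(0)=3, h(1)=3, h(2)=6, h(3)=9, h(4)=15, h(5)=24, h(6)=39

Answer: 39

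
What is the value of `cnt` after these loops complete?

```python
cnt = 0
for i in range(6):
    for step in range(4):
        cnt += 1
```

6 * 4 = 24
`cnt` takes the values: 0 → 1 → 2 → 3 → 4 → 5 → 6 → 7 → 8 → 9 → 10 → 11 → 12 → 13 → 14 → 15 → 16 → 17 → 18 → 19 → 20 → 21 → 22 → 23 → 24

Answer: 24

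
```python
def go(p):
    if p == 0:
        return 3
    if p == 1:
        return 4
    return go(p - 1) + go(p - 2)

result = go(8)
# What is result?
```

Build up from base cases: go(0)=3, go(1)=4, go(2)=7, go(3)=11, go(4)=18, go(5)=29, go(6)=47, ..., go(8)=123

Answer: 123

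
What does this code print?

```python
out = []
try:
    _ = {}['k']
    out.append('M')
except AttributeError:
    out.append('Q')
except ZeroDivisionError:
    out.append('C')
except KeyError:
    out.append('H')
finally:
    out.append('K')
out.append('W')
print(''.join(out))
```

Execution trace: 'H' (except KeyError) → 'K' (finally) → 'W' (after the try/except). Output: HKW

Answer: HKW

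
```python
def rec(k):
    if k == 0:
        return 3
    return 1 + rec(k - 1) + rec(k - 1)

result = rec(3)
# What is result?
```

rec(k) = 1 + 2·rec(k-1), rec(0)=3. Closed form: (3+1)·2^3 - 1 = 31.

Answer: 31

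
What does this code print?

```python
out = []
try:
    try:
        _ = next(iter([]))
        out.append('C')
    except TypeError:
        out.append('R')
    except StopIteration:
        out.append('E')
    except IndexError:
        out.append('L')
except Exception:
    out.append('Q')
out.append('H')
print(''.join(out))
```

Execution trace: 'E' (inner except StopIteration) → 'H' (after the try/except). Output: EH

Answer: EH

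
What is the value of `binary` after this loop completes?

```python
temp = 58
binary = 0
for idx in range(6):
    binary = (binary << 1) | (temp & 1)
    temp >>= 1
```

Reverse lowest 6 bits of 58
`binary` takes the values: 0 → 1 → 2 → 5 → 11 → 23

Answer: 23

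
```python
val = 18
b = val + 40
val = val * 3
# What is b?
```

Trace:
`val = 18` → val = 18
`b = val + 40` → b = 58
`val = val * 3` → val = 54
So b = 58

Answer: 58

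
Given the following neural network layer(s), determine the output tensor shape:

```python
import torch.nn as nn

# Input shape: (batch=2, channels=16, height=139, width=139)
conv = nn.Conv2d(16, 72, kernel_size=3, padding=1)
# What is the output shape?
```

Input: (2, 16, 139, 139) -> Output: (2, 72, 139, 139)

Answer: (2, 72, 139, 139)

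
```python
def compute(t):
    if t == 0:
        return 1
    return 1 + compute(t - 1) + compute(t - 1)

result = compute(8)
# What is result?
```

compute(t) = 1 + 2·compute(t-1), compute(0)=1. Closed form: (1+1)·2^8 - 1 = 511.

Answer: 511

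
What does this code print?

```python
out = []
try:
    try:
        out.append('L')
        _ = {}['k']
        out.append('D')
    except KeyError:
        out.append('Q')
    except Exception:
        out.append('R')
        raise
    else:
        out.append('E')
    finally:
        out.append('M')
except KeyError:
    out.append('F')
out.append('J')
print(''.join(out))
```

Execution trace: 'L' (inner try body) → 'Q' (inner except KeyError) → 'M' (inner finally) → 'J' (after the try/except). Output: LQMJ

Answer: LQMJ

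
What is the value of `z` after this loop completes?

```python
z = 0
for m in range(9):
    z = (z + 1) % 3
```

Increment mod 3, 9 times = 0
`z` takes the values: 0 → 1 → 2 → 0 → 1 → 2 → 0 → 1 → 2 → 0

Answer: 0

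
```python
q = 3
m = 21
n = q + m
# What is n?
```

Trace:
`q = 3` → q = 3
`m = 21` → m = 21
`n = q + m` → n = 24
So n = 24

Answer: 24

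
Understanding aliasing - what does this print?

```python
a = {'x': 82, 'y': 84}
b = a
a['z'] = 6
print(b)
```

Key concept: dict aliasing.
Step by step:
`a = {'x': 82, 'y': 84}` → a = {'x': 82, 'y': 84}
`b = a` → b = {'x': 82, 'y': 84} (same object as a)
`a['z'] = 6` → a = {'x': 82, 'y': 84, 'z': 6} (same object as b); b = {'x': 82, 'y': 84, 'z': 6} (same object as a)
`print(b)` → prints {'x': 82, 'y': 84, 'z': 6}

Answer: {'x': 82, 'y': 84, 'z': 6}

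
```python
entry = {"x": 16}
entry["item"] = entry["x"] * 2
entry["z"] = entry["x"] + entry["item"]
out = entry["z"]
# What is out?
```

Trace:
`entry = {"x": 16}` → entry = {'x': 16}
`entry["item"] = entry["x"] * 2` → entry = {'x': 16, 'item': 32}
`entry["z"] = entry["x"] + entry["item"]` → entry = {'x': 16, 'item': 32, 'z': 48}
`out = entry["z"]` → out = 48
So out = 48

Answer: 48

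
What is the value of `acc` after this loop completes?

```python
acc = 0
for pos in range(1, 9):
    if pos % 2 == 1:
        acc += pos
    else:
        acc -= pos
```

Add odd, subtract even
`acc` takes the values: 0 → 1 → -1 → 2 → -2 → 3 → -3 → 4 → -4

Answer: -4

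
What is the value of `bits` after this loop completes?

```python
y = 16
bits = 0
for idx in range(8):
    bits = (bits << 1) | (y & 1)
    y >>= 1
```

Reverse lowest 8 bits of 16
`bits` takes the values: 0 → 1 → 2 → 4 → 8

Answer: 8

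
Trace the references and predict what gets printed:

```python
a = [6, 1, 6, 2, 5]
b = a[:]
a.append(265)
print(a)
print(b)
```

Key concept: slice [:] creates copy.
Step by step:
`a = [6, 1, 6, 2, 5]` → a = [6, 1, 6, 2, 5]
`b = a[:]` → b = [6, 1, 6, 2, 5]
`a.append(265)` → a = [6, 1, 6, 2, 5, 265]
`print(a)` → prints [6, 1, 6, 2, 5, 265]
`print(b)` → prints [6, 1, 6, 2, 5]

Answer:
[6, 1, 6, 2, 5, 265]
[6, 1, 6, 2, 5]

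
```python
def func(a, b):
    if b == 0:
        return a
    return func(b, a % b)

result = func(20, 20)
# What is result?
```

func(20, 20) -> func(20, 0) -> 20

Answer: 20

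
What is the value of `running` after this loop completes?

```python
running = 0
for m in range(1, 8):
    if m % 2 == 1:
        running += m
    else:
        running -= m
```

Add odd, subtract even
`running` takes the values: 0 → 1 → -1 → 2 → -2 → 3 → -3 → 4

Answer: 4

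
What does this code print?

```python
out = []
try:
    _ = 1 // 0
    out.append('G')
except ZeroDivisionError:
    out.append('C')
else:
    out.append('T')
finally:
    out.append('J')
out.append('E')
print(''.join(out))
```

Execution trace: 'C' (except ZeroDivisionError) → 'J' (finally) → 'E' (after the try/except). Output: CJE

Answer: CJE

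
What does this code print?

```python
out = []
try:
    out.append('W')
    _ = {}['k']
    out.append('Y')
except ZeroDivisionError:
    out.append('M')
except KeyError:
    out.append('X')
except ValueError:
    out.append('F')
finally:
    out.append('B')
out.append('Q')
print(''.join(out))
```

Execution trace: 'W' (try body) → 'X' (except KeyError) → 'B' (finally) → 'Q' (after the try/except). Output: WXBQ

Answer: WXBQ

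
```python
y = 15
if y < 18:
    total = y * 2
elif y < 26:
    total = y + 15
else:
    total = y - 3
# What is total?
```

Trace:
`y = 15` → y = 15
`if y < 18: ...` → y < 18 is True → total = 30
So total = 30

Answer: 30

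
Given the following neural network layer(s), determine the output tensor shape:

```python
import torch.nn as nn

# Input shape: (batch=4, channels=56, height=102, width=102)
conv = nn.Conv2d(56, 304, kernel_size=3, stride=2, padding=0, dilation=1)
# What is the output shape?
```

Input: (4, 56, 102, 102) -> Output: (4, 304, 50, 50)

Answer: (4, 304, 50, 50)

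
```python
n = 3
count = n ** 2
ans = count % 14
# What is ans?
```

Trace:
`n = 3` → n = 3
`count = n ** 2` → count = 9
`ans = count % 14` → ans = 9
So ans = 9

Answer: 9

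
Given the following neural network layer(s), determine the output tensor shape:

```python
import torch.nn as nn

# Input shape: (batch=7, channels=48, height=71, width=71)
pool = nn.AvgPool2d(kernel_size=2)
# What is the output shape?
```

Input: (7, 48, 71, 71) -> Output: (7, 48, 35, 35)

Answer: (7, 48, 35, 35)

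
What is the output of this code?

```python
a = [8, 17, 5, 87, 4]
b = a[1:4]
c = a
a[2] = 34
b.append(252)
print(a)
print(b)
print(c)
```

Key concept: slice vs alias.
Step by step:
`a = [8, 17, 5, 87, 4]` → a = [8, 17, 5, 87, 4]
`b = a[1:4]` → b = [17, 5, 87]
`c = a` → c = [8, 17, 5, 87, 4] (same object as a)
`a[2] = 34` → a = [8, 17, 34, 87, 4] (same object as c); c = [8, 17, 34, 87, 4] (same object as a)
`b.append(252)` → b = [17, 5, 87, 252]
`print(a)` → prints [8, 17, 34, 87, 4]
`print(b)` → prints [17, 5, 87, 252]
`print(c)` → prints [8, 17, 34, 87, 4]

Answer:
[8, 17, 34, 87, 4]
[17, 5, 87, 252]
[8, 17, 34, 87, 4]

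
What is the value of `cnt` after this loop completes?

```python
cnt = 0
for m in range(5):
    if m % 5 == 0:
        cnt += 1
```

Count numbers divisible by 5 in range(5)
`cnt` takes the values: 0 → 1

Answer: 1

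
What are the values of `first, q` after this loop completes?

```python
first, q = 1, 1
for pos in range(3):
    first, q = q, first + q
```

Fibonacci: after 3 iterations
`first, q` takes the values: (1, 1) → (1, 2) → (2, 3) → (3, 5)

Answer: 3, 5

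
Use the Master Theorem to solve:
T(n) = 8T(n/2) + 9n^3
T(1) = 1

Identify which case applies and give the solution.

a=8, b=2, f(n)=9n^3. log_2(8) = 3. Since c=3 = 3, Case 2 applies: T(n) = Θ(n^log_b(a) · log n) = O(n^3 log n).

Answer: O(n^3 log n) - Case 2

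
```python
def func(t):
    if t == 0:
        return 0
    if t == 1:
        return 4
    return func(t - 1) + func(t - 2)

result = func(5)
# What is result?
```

Build up from base cases: func(0)=0, func(1)=4, func(2)=4, func(3)=8, func(4)=12, func(5)=20

Answer: 20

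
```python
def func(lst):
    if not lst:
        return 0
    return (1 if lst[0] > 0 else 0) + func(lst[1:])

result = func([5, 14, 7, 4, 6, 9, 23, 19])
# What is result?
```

Count of positive elements in [5, 14, 7, 4, 6, 9, 23, 19] = 8

Answer: 8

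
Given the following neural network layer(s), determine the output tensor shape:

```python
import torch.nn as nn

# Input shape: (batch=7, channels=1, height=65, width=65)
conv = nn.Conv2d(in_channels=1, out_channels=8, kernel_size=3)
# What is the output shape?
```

Input: (7, 1, 65, 65) -> Output: (7, 8, 63, 63)

Answer: (7, 8, 63, 63)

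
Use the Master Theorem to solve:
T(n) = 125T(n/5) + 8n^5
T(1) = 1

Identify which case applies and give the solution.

a=125, b=5, f(n)=8n^5. log_5(125) = 3. Since c=5 > 3 and the regularity condition holds (125(n/5)^5 = (125/5^5)n^5 with 125/5^5 < 1), Case 3 applies: T(n) = Θ(f(n)) = O(n^5).

Answer: O(n^5) - Case 3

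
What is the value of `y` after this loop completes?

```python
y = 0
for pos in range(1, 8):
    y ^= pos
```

XOR of 1 to 7
`y` takes the values: 0 → 1 → 3 → 0 → 4 → 1 → 7 → 0

Answer: 0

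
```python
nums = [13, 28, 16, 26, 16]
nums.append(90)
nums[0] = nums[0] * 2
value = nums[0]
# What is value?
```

Trace:
`nums = [13, 28, 16, 26, 16]` → nums = [13, 28, 16, 26, 16]
`nums.append(90)` → nums = [13, 28, 16, 26, 16, 90]
`nums[0] = nums[0] * 2` → nums = [26, 28, 16, 26, 16, 90]
`value = nums[0]` → value = 26
So value = 26

Answer: 26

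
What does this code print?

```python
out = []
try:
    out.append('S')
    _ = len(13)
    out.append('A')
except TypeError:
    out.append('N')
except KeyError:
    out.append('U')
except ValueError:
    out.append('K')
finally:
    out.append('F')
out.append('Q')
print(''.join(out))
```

Execution trace: 'S' (try body) → 'N' (except TypeError) → 'F' (finally) → 'Q' (after the try/except). Output: SNFQ

Answer: SNFQ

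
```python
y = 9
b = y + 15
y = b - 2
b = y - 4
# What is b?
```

Trace:
`y = 9` → y = 9
`b = y + 15` → b = 24
`y = b - 2` → y = 22
`b = y - 4` → b = 18
So b = 18

Answer: 18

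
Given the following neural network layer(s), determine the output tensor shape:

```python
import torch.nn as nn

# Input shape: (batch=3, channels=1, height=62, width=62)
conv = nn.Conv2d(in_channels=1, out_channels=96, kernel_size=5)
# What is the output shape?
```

Input: (3, 1, 62, 62) -> Output: (3, 96, 58, 58)

Answer: (3, 96, 58, 58)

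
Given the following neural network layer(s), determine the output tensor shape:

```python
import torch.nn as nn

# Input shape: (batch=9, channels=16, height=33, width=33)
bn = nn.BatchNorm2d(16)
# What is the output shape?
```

Input: (9, 16, 33, 33) -> Output: (9, 16, 33, 33)

Answer: (9, 16, 33, 33)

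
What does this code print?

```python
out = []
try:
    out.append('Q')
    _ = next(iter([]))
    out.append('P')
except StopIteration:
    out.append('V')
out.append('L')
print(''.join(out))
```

Execution trace: 'Q' (try body) → 'V' (except StopIteration) → 'L' (after the try/except). Output: QVL

Answer: QVL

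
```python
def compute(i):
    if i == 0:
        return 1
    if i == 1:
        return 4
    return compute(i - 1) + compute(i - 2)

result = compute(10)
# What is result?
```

Build up from base cases: compute(0)=1, compute(1)=4, compute(2)=5, compute(3)=9, compute(4)=14, compute(5)=23, compute(6)=37, ..., compute(10)=254

Answer: 254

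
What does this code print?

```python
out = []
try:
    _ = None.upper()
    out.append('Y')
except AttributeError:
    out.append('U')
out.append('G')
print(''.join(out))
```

Execution trace: 'U' (except AttributeError) → 'G' (after the try/except). Output: UG

Answer: UG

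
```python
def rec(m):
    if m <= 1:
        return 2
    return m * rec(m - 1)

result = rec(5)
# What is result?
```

rec(5) = 5 * 4 * 3 * 2 * 2 = 240

Answer: 240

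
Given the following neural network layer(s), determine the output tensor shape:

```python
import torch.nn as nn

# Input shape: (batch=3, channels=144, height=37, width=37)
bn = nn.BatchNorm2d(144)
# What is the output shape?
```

Input: (3, 144, 37, 37) -> Output: (3, 144, 37, 37)

Answer: (3, 144, 37, 37)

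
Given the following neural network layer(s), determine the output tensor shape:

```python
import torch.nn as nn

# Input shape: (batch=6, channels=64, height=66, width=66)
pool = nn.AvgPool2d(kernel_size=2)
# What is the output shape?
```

Input: (6, 64, 66, 66) -> Output: (6, 64, 33, 33)

Answer: (6, 64, 33, 33)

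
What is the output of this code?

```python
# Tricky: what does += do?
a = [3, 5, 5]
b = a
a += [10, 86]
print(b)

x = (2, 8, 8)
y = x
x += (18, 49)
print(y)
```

Key concept: += behavior differs for mutable vs immutable.
Step by step:
`a = [3, 5, 5]` → a = [3, 5, 5]
`b = a` → b = [3, 5, 5] (same object as a)
`a += [10, 86]` → a = [3, 5, 5, 10, 86] (same object as b); b = [3, 5, 5, 10, 86] (same object as a)
`print(b)` → prints [3, 5, 5, 10, 86]
`x = (2, 8, 8)` → x = (2, 8, 8)
`y = x` → y = (2, 8, 8)
`x += (18, 49)` → x = (2, 8, 8, 18, 49)
`print(y)` → prints (2, 8, 8)

Answer:
[3, 5, 5, 10, 86]
(2, 8, 8)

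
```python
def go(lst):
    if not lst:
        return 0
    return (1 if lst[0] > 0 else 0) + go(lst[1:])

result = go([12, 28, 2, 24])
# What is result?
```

Count of positive elements in [12, 28, 2, 24] = 4

Answer: 4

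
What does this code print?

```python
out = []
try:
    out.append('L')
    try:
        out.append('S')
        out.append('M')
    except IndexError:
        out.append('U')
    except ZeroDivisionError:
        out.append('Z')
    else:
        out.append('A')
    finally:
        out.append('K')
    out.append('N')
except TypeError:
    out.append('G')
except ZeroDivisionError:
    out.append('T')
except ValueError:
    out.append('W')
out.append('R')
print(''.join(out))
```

Execution trace: 'L' (try body) → 'S' (inner try body) → 'M' (inner try body, no exception) → 'A' (inner else) → 'K' (inner finally) → 'N' (try body, no exception) → 'R' (after the try/except). Output: LSMAKNR

Answer: LSMAKNR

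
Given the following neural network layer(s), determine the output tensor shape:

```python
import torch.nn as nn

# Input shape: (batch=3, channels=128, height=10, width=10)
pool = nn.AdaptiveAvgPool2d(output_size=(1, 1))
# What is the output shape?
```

Input: (3, 128, 10, 10) -> Output: (3, 128, 1, 1)

Answer: (3, 128, 1, 1)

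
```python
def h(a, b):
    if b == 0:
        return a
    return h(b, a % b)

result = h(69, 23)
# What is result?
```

h(69, 23) -> h(23, 0) -> 23

Answer: 23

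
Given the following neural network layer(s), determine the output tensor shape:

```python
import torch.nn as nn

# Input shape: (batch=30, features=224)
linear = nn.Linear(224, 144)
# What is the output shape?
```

Input: (30, 224) -> Output: (30, 144)

Answer: (30, 144)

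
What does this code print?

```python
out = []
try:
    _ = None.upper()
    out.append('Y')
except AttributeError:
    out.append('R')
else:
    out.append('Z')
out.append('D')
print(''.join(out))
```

Execution trace: 'R' (except AttributeError) → 'D' (after the try/except). Output: RD

Answer: RD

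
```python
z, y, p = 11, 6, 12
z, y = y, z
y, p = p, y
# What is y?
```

Trace:
`z, y, p = 11, 6, 12` → z = 11; y = 6; p = 12
`z, y = y, z` → z = 6; y = 11
`y, p = p, y` → y = 12; p = 11
So y = 12

Answer: 12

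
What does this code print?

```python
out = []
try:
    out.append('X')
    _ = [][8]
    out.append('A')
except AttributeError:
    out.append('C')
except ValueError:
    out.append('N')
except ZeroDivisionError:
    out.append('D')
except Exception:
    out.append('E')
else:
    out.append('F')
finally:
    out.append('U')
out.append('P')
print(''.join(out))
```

Execution trace: 'X' (try body) → 'E' (except Exception) → 'U' (finally) → 'P' (after the try/except). Output: XEUP

Answer: XEUP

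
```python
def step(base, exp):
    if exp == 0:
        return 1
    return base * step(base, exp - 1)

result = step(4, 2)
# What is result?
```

step(4, 2) = 4 * 4 = 16

Answer: 16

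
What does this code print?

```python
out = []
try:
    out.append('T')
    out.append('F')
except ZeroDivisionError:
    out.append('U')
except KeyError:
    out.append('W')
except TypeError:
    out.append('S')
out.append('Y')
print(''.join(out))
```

Execution trace: 'T' (try body) → 'F' (try body, no exception) → 'Y' (after the try/except). Output: TFY

Answer: TFY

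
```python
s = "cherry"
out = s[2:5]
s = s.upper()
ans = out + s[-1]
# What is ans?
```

Trace:
`s = "cherry"` → s = 'cherry'
`out = s[2:5]` → out = 'err'
`s = s.upper()` → s = 'CHERRY'
`ans = out + s[-1]` → ans = 'errY'
So ans = 'errY'

Answer: 'errY'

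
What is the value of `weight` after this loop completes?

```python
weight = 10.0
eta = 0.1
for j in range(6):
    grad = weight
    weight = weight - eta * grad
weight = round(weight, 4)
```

Gradient descent: w = 10.0 * (1 - 0.1)^6
`weight` takes the values: 10.0 → 9.0 → 8.1 → 7.29 → 6.561 → 5.9049 → 5.31441 → 5.3144

Answer: 5.3144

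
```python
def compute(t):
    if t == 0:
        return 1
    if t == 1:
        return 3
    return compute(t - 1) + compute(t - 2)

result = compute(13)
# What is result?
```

Build up from base cases: compute(0)=1, compute(1)=3, compute(2)=4, compute(3)=7, compute(4)=11, compute(5)=18, compute(6)=29, ..., compute(13)=843

Answer: 843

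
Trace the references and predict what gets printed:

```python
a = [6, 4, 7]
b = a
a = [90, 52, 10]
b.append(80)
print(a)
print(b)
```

Key concept: rebinding vs mutation: a is rebound to a new list, b still points at the original.
Step by step:
`a = [6, 4, 7]` → a = [6, 4, 7]
`b = a` → b = [6, 4, 7] (same object as a)
`a = [90, 52, 10]` → a = [90, 52, 10]
`b.append(80)` → b = [6, 4, 7, 80]
`print(a)` → prints [90, 52, 10]
`print(b)` → prints [6, 4, 7, 80]

Answer:
[90, 52, 10]
[6, 4, 7, 80]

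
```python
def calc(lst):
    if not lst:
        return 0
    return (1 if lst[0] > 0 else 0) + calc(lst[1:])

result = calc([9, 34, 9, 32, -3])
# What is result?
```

Count of positive elements in [9, 34, 9, 32, -3] = 4

Answer: 4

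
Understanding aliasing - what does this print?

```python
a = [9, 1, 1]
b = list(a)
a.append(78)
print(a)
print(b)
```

Key concept: list() constructor creates copy.
Step by step:
`a = [9, 1, 1]` → a = [9, 1, 1]
`b = list(a)` → b = [9, 1, 1]
`a.append(78)` → a = [9, 1, 1, 78]
`print(a)` → prints [9, 1, 1, 78]
`print(b)` → prints [9, 1, 1]

Answer:
[9, 1, 1, 78]
[9, 1, 1]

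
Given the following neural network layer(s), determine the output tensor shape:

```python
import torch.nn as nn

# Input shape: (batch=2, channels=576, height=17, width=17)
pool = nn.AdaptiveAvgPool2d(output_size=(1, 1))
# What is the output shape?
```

Input: (2, 576, 17, 17) -> Output: (2, 576, 1, 1)

Answer: (2, 576, 1, 1)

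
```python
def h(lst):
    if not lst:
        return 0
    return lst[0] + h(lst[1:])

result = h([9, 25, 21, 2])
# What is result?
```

9 + 25 + 21 + 2 + 0 = 57

Answer: 57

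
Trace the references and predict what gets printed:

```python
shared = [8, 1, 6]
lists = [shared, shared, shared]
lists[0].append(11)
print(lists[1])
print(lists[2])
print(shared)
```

Key concept: list of same reference.
Step by step:
`shared = [8, 1, 6]` → shared = [8, 1, 6]
`lists = [shared, shared, shared]` → lists = [[8, 1, 6], [8, 1, 6], [8, 1, 6]]
`lists[0].append(11)` → shared = [8, 1, 6, 11]; lists = [[8, 1, 6, 11], [8, 1, 6, 11], [8, 1, 6, 11]]
`print(lists[1])` → prints [8, 1, 6, 11]
`print(lists[2])` → prints [8, 1, 6, 11]
`print(shared)` → prints [8, 1, 6, 11]

Answer:
[8, 1, 6, 11]
[8, 1, 6, 11]
[8, 1, 6, 11]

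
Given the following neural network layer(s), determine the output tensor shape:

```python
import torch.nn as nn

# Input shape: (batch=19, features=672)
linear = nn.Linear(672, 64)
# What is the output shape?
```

Input: (19, 672) -> Output: (19, 64)

Answer: (19, 64)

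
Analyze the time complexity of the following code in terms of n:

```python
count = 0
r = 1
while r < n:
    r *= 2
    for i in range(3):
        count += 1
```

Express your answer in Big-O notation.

Each loop level contributes: log n × 1. Multiplying the contributions gives O(log n).

Answer: O(log n)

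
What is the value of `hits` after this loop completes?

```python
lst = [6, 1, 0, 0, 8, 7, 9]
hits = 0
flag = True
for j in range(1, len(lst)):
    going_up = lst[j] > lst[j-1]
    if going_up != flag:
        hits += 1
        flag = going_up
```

Count direction changes in [6, 1, 0, 0, 8, 7, 9]
`hits` takes the values: 0 → 1 → 2 → 3 → 4

Answer: 4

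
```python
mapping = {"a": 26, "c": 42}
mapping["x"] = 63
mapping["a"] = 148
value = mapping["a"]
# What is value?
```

Trace:
`mapping = {"a": 26, "c": 42}` → mapping = {'a': 26, 'c': 42}
`mapping["x"] = 63` → mapping = {'a': 26, 'c': 42, 'x': 63}
`mapping["a"] = 148` → mapping = {'a': 148, 'c': 42, 'x': 63}
`value = mapping["a"]` → value = 148
So value = 148

Answer: 148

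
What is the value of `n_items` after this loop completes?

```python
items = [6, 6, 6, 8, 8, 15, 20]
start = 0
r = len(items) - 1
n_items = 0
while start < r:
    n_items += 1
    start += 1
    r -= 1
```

Iterations until pointers meet (list length 7)
`n_items` takes the values: 0 → 1 → 2 → 3

Answer: 3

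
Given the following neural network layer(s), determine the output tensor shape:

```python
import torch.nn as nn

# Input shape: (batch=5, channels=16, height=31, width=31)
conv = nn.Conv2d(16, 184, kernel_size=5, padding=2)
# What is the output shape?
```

Input: (5, 16, 31, 31) -> Output: (5, 184, 31, 31)

Answer: (5, 184, 31, 31)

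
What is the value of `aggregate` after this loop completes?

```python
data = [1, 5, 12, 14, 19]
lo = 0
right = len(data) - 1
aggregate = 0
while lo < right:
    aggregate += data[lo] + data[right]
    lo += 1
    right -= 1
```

Sum of pairs from ends
`aggregate` takes the values: 0 → 20 → 39

Answer: 39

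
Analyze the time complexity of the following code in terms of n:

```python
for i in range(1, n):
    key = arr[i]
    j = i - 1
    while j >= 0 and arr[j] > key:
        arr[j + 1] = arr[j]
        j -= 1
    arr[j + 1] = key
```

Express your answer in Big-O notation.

This is Insertion sort. Time complexity: O(n²).

Answer: O(n²)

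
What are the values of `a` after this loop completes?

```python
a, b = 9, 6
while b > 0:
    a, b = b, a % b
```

GCD of 9 and 6
`a` takes the values: 9 → 6 → 3

Answer: 3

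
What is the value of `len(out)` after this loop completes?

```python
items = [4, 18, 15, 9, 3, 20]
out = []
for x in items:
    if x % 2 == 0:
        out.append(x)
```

Count even numbers in [4, 18, 15, 9, 3, 20]
`out` takes the values: [] → [4] → [4, 18] → [4, 18, 20]
So `len(out)` = 3

Answer: 3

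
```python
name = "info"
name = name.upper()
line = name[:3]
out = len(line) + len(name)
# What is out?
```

Trace:
`name = "info"` → name = 'info'
`name = name.upper()` → name = 'INFO'
`line = name[:3]` → line = 'INF'
`out = len(line) + len(name)` → out = 7
So out = 7

Answer: 7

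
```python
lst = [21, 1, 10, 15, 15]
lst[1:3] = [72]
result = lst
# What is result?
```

Trace:
`lst = [21, 1, 10, 15, 15]` → lst = [21, 1, 10, 15, 15]
`lst[1:3] = [72]` → lst = [21, 72, 15, 15]
`result = lst` → result = [21, 72, 15, 15]
So result = [21, 72, 15, 15]

Answer: [21, 72, 15, 15]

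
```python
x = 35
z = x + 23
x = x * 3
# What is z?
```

Trace:
`x = 35` → x = 35
`z = x + 23` → z = 58
`x = x * 3` → x = 105
So z = 58

Answer: 58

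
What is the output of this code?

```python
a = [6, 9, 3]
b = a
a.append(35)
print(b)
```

Key concept: basic list aliasing.
Step by step:
`a = [6, 9, 3]` → a = [6, 9, 3]
`b = a` → b = [6, 9, 3] (same object as a)
`a.append(35)` → a = [6, 9, 3, 35] (same object as b); b = [6, 9, 3, 35] (same object as a)
`print(b)` → prints [6, 9, 3, 35]

Answer: [6, 9, 3, 35]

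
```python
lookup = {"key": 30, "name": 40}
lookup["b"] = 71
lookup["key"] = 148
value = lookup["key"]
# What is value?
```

Trace:
`lookup = {"key": 30, "name": 40}` → lookup = {'key': 30, 'name': 40}
`lookup["b"] = 71` → lookup = {'key': 30, 'name': 40, 'b': 71}
`lookup["key"] = 148` → lookup = {'key': 148, 'name': 40, 'b': 71}
`value = lookup["key"]` → value = 148
So value = 148

Answer: 148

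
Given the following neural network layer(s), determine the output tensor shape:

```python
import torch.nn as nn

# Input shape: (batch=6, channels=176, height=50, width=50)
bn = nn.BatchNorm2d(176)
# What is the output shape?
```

Input: (6, 176, 50, 50) -> Output: (6, 176, 50, 50)

Answer: (6, 176, 50, 50)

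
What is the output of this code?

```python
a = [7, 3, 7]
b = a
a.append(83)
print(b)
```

Key concept: basic list aliasing.
Step by step:
`a = [7, 3, 7]` → a = [7, 3, 7]
`b = a` → b = [7, 3, 7] (same object as a)
`a.append(83)` → a = [7, 3, 7, 83] (same object as b); b = [7, 3, 7, 83] (same object as a)
`print(b)` → prints [7, 3, 7, 83]

Answer: [7, 3, 7, 83]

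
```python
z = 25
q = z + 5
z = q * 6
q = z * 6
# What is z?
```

Trace:
`z = 25` → z = 25
`q = z + 5` → q = 30
`z = q * 6` → z = 180
`q = z * 6` → q = 1080
So z = 180

Answer: 180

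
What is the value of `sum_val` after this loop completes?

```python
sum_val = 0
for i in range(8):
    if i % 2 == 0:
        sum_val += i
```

Sum of even numbers 0 to 7
`sum_val` takes the values: 0 → 2 → 6 → 12

Answer: 12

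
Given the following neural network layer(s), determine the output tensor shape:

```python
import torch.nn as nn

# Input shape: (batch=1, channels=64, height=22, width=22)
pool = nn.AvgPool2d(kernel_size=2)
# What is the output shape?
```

Input: (1, 64, 22, 22) -> Output: (1, 64, 11, 11)

Answer: (1, 64, 11, 11)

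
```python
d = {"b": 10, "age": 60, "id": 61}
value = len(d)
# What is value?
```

Trace:
`d = {"b": 10, "age": 60, "id": 61}` → d = {'b': 10, 'age': 60, 'id': 61}
`value = len(d)` → value = 3
So value = 3

Answer: 3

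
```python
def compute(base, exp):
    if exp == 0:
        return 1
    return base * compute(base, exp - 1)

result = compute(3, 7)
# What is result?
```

compute(3, 7) = 3 * 3 * 3 * 3 * 3 * 3 * 3 = 2187

Answer: 2187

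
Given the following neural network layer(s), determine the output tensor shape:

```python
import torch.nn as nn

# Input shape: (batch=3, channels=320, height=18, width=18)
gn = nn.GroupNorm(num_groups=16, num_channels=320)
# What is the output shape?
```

Input: (3, 320, 18, 18) -> Output: (3, 320, 18, 18)

Answer: (3, 320, 18, 18)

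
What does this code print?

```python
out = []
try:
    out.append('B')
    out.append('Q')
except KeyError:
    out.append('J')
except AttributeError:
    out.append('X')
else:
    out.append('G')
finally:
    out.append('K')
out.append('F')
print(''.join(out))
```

Execution trace: 'B' (try body) → 'Q' (try body, no exception) → 'G' (else) → 'K' (finally) → 'F' (after the try/except). Output: BQGKF

Answer: BQGKF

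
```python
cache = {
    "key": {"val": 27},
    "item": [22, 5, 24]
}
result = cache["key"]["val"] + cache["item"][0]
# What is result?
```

Trace:
`cache = { ...` → cache = {'key': {'val': 27}, 'item': [22, 5, 24]}
`result = cache["key"]["val"] + cache["item"][0]` → result = 49
So result = 49

Answer: 49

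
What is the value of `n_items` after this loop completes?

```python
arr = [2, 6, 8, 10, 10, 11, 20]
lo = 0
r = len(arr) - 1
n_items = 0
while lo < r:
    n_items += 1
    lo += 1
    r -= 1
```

Iterations until pointers meet (list length 7)
`n_items` takes the values: 0 → 1 → 2 → 3

Answer: 3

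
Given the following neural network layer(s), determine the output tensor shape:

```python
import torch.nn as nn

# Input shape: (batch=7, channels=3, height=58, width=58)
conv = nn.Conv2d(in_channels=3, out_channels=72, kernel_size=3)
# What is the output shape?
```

Input: (7, 3, 58, 58) -> Output: (7, 72, 56, 56)

Answer: (7, 72, 56, 56)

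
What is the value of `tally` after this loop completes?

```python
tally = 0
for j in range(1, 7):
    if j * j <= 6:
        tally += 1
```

Count numbers where j² ≤ 6
`tally` takes the values: 0 → 1 → 2

Answer: 2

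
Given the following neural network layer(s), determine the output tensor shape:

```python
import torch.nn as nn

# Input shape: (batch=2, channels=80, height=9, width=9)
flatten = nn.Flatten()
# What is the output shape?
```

Input: (2, 80, 9, 9) -> Output: (2, 6480)

Answer: (2, 6480)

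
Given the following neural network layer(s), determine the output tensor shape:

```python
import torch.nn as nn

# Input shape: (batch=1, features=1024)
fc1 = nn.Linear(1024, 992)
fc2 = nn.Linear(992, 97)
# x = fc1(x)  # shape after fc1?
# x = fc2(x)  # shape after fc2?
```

Input: (1, 1024) -> after fc1: (1, 992) -> Output: (1, 97)

Answer: (1, 97)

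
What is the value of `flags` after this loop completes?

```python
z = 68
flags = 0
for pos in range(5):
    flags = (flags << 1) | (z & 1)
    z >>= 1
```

Reverse lowest 5 bits of 68
`flags` takes the values: 0 → 1 → 2 → 4

Answer: 4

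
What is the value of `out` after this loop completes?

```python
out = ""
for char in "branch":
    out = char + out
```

Reverse 'branch'
`out` takes the values: "" → "b" → "rb" → "arb" → "narb" → "cnarb" → "hcnarb"

Answer: "hcnarb"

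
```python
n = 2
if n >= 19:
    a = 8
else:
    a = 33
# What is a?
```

Trace:
`n = 2` → n = 2
`if n >= 19: ...` → n >= 19 is False, take else branch → a = 33
So a = 33

Answer: 33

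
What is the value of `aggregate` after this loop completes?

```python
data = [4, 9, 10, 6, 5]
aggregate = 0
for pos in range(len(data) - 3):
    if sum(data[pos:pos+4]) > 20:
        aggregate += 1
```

Count windows with sum > 20
`aggregate` takes the values: 0 → 1 → 2

Answer: 2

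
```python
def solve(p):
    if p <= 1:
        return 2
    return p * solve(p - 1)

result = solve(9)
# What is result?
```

solve(9) = 9 * 8 * 7 * 6 * 5 * 4 * 3 * 2 * 2 = 725760

Answer: 725760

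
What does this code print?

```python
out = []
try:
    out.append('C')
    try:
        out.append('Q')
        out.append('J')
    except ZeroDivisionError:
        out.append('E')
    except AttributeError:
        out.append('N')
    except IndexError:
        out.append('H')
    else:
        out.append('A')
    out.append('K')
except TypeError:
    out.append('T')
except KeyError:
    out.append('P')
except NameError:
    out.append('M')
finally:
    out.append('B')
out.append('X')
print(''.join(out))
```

Execution trace: 'C' (try body) → 'Q' (inner try body) → 'J' (inner try body, no exception) → 'A' (inner else) → 'K' (try body, no exception) → 'B' (finally) → 'X' (after the try/except). Output: CQJAKBX

Answer: CQJAKBX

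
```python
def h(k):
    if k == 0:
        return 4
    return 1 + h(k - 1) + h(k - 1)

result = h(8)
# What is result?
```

h(k) = 1 + 2·h(k-1), h(0)=4. Closed form: (4+1)·2^8 - 1 = 1279.

Answer: 1279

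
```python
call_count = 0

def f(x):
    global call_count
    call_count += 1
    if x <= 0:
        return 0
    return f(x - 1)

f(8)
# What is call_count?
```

Linear recursion stepping by 1: 9 calls from x=8 down to ≤0.

Answer: 9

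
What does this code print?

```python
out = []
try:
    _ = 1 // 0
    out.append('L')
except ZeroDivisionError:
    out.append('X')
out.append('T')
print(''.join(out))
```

Execution trace: 'X' (except ZeroDivisionError) → 'T' (after the try/except). Output: XT

Answer: XT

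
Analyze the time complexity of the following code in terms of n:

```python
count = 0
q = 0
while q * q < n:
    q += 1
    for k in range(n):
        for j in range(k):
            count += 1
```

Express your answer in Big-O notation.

Each loop level contributes: √n × n × n. Multiplying the contributions gives O(n^2√n).

Answer: O(n^2√n)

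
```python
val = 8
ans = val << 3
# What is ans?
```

Trace:
`val = 8` → val = 8
`ans = val << 3` → ans = 64
So ans = 64

Answer: 64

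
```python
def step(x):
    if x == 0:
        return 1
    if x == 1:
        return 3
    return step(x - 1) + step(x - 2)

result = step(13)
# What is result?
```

Build up from base cases: step(0)=1, step(1)=3, step(2)=4, step(3)=7, step(4)=11, step(5)=18, step(6)=29, ..., step(13)=843

Answer: 843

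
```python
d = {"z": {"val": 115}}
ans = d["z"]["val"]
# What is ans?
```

Trace:
`d = {"z": {"val": 115}}` → d = {'z': {'val': 115}}
`ans = d["z"]["val"]` → ans = 115
So ans = 115

Answer: 115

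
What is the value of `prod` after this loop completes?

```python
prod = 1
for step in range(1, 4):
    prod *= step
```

3! = 6
`prod` takes the values: 1 → 2 → 6

Answer: 6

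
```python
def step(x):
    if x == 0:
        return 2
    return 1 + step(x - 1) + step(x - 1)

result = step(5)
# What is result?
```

step(x) = 1 + 2·step(x-1), step(0)=2. Closed form: (2+1)·2^5 - 1 = 95.

Answer: 95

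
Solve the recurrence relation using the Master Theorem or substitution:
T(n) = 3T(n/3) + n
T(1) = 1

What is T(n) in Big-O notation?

By Master Theorem: a=3, b=3, f(n)=n. Since log_3(3) = 1 and f(n) = Θ(n^1), Case 2 applies. T(n) = O(n log n).

Answer: O(n log n)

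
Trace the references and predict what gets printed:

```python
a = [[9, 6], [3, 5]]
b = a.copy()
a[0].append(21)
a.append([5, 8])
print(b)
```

Key concept: shallow copy with nested lists.
Step by step:
`a = [[9, 6], [3, 5]]` → a = [[9, 6], [3, 5]]
`b = a.copy()` → b = [[9, 6], [3, 5]]
`a[0].append(21)` → a = [[9, 6, 21], [3, 5]]; b = [[9, 6, 21], [3, 5]]
`a.append([5, 8])` → a = [[9, 6, 21], [3, 5], [5, 8]]
`print(b)` → prints [[9, 6, 21], [3, 5]]

Answer: [[9, 6, 21], [3, 5]]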